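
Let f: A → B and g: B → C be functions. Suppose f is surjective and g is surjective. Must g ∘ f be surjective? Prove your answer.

Let c ∈ C. Since g is surjective, there is b ∈ B with g(b) = c. Since f is surjective, there is a ∈ A with f(a) = b.
Then (g ∘ f)(a) = g(b) = c. Therefore g ∘ f is surjective.

surjective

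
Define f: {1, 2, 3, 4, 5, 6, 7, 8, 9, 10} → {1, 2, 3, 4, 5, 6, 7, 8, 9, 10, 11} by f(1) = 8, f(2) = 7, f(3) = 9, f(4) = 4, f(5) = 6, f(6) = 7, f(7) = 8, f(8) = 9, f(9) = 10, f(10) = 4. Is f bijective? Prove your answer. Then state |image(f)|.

6

f(2) = 7 = f(6) with 2 ≠ 6, so f is not injective, hence not bijective.
The image of f is {4, 6, 7, 8, 9, 10}, which has 6 elements.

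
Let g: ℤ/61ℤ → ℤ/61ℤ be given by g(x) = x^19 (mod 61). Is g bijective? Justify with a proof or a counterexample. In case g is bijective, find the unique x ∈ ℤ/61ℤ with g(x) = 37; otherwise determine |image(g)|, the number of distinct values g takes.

Since 61 is prime, the nonzero elements of ℤ/61ℤ form a cyclic group of order 60.
As gcd(19, 60) = 1, raising to the 19th power is a bijection on this group: if s^19 ≡ t^19 then (st^{−1})^19 = 1, and the only element of order dividing gcd(19, 60) = 1 is 1, so s = t.
With g(0) = 0 this makes g injective on all of ℤ/61ℤ, hence bijective (finite equal-size domain and codomain). In particular g is bijective.
Since g is bijective, we find the preimage of 37. The inverse of x ↦ x^19 on (ℤ/61ℤ)^× is x ↦ x^19, because 19·19 = 361 = 6·60 + 1 ≡ 1 (mod 60) and x^{60} = 1 for x ≠ 0 (Fermat). So g⁻¹(37) = 37^19 mod 61.
Repeated squaring mod 61: 37^1 ≡ 37, 37^2 ≡ 37² = 1369 ≡ 27, 37^4 ≡ 27² = 729 ≡ 58, 37^8 ≡ 58² = 3364 ≡ 9, 37^16 ≡ 9² = 81 ≡ 20. Since 19 = 16 + 2 + 1, 37^19 ≡ 20·27·37: 20·27 = 540 ≡ 52, then 52·37 = 1924 ≡ 33. So 37^19 ≡ 33 (mod 61).
Hence g⁻¹(37) = 33.

33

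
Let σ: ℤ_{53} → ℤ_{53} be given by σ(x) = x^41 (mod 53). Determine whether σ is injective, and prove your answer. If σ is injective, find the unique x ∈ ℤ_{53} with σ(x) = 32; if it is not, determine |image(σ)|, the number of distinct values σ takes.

Since 53 is prime, the nonzero elements of ℤ_{53} form a cyclic group of order 52.
As gcd(41, 52) = 1, raising to the 41st power is a bijection on this group: if a^41 ≡ b^41 then (ab^{−1})^41 = 1, and the only element of order dividing gcd(41, 52) = 1 is 1, so a = b.
With σ(0) = 0 this makes σ injective on all of ℤ_{53}, hence bijective (finite equal-size domain and codomain). In particular σ is injective.
Since σ is injective, we find the preimage of 32. The inverse of x ↦ x^41 on (ℤ_{53})^× is x ↦ x^33, because 41·33 = 1353 = 26·52 + 1 ≡ 1 (mod 52) and x^{52} = 1 for x ≠ 0 (Fermat). So σ⁻¹(32) = 32^33 mod 53.
Repeated squaring mod 53: 32^1 ≡ 32, 32^2 ≡ 32² = 1024 ≡ 17, 32^4 ≡ 17² = 289 ≡ 24, 32^8 ≡ 24² = 576 ≡ 46, 32^16 ≡ 46² = 2116 ≡ 49, 32^32 ≡ 49² = 2401 ≡ 16. Since 33 = 32 + 1, 32^33 ≡ 16·32: 16·32 = 512 ≡ 35. So 32^33 ≡ 35 (mod 53).
Hence σ⁻¹(32) = 35.

35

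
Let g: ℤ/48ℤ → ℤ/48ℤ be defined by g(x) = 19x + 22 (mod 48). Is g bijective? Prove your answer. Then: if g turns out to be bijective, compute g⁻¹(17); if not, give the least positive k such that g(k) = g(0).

If g(s) = g(t), then 19s ≡ 19t (mod 48). Because gcd(19, 48) = 1, we may cancel 19 to get s ≡ t (mod 48).
We now compute 19⁻¹ mod 48 explicitly. Euclid's algorithm: 48 = 2·19 + 10, 19 = 1·10 + 9, 10 = 1·9 + 1; back-substituting gives 1 = 43·19 − 17·48, so 19⁻¹ ≡ 43 (mod 48).
Then y ↦ 43(y − 22) is a two-sided inverse to g, so every y ∈ ℤ/48ℤ has a preimage.
Therefore g is bijective.
Since g is bijective, we compute g⁻¹(17): solve 19x + 22 ≡ 17 (mod 48), i.e. 19x ≡ 43 (mod 48).
Multiplying by 19⁻¹ = 43 gives x ≡ 43·43 = 1849 = 38·48 + 25 ≡ 25 (mod 48).
Check: g(25) = 19·25 + 22 = 497 = 10·48 + 17 ≡ 17 (mod 48).

25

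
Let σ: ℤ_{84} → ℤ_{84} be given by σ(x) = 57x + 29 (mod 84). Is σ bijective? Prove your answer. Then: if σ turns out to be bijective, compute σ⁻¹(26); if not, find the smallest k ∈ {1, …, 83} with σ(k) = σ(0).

We have gcd(57, 84) = 3 > 1. Taking x_1 = 0 and x_2 = 28: σ(0) = 29 and σ(28) = 57·28 + 29 = 1625 ≡ 29 (mod 84).
So σ(0) = σ(28) while 0 ≠ 28, therefore σ is not injective, hence not bijective.
Since σ is not bijective, we find the least positive k with σ(k) = σ(0): this means 57k ≡ 0 (mod 84), i.e. 84 ∣ 57k. Since gcd(57, 84) = 3, dividing through by 3 this holds exactly when 28 ∣ 19k, and as gcd(19, 28) = 1, exactly when 28 ∣ k.
The smallest positive such k is 28.

28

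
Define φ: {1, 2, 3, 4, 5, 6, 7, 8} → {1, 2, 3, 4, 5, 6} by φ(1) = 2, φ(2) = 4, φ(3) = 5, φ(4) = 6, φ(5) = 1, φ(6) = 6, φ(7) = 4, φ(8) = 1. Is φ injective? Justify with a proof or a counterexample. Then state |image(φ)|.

φ(4) = 6 = φ(6) with 4 ≠ 6, so φ is not injective.
The image of φ is {1, 2, 4, 5, 6}, which has 5 elements.

5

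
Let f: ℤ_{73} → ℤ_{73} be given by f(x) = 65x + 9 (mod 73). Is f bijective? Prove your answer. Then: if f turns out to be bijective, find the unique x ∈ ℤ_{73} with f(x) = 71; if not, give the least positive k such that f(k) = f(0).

47

Suppose f(a) = f(b) in ℤ_{73}. Then 65a + 9 ≡ 65b + 9 (mod 73), therefore 65(a − b) ≡ 0 (mod 73).
Since gcd(65, 73) = 1, 65 is invertible modulo 73, so a − b ≡ 0 (mod 73), i.e. a = b.
We now compute 65⁻¹ mod 73 explicitly. Euclid's algorithm: 73 = 1·65 + 8, 65 = 8·8 + 1; back-substituting gives 1 = 9·65 − 8·73, so 65⁻¹ ≡ 9 (mod 73).
Then y ↦ 9(y − 9) is a two-sided inverse to f, so every y ∈ ℤ_{73} has a preimage.
So f is bijective.
Since f is bijective, we find f⁻¹(71): we need 65x ≡ 71 − 9 ≡ 62 (mod 73). Using 65⁻¹ = 9: x ≡ 9·62 = 558 = 7·73 + 47, so x = 47.
Check: f(47) = 65·47 + 9 = 3064 = 41·73 + 71 ≡ 71 (mod 73).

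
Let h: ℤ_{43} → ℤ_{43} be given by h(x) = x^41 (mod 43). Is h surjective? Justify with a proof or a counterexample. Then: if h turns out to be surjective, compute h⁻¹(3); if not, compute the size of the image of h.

Since 43 is prime, the nonzero elements of ℤ_{43} form a cyclic group of order 42.
As gcd(41, 42) = 1, raising to the 41st power is a bijection on this group: if s^41 ≡ t^41 then (st^{−1})^41 = 1, and the only element of order dividing gcd(41, 42) = 1 is 1, so s = t.
With h(0) = 0 this makes h injective on all of ℤ_{43}, hence bijective (finite equal-size domain and codomain). In particular h is surjective.
Since h is surjective, we find the preimage of 3. The inverse of x ↦ x^41 on (ℤ_{43})^× is x ↦ x^41, because 41·41 = 1681 = 40·42 + 1 ≡ 1 (mod 42) and x^{42} = 1 for x ≠ 0 (Fermat). So h⁻¹(3) = 3^41 mod 43.
Repeated squaring mod 43: 3^1 ≡ 3, 3^2 ≡ 3² = 9, 3^4 ≡ 9² = 81 ≡ 38, 3^8 ≡ 38² = 1444 ≡ 25, 3^16 ≡ 25² = 625 ≡ 23, 3^32 ≡ 23² = 529 ≡ 13. Since 41 = 32 + 8 + 1, 3^41 ≡ 13·25·3: 13·25 = 325 ≡ 24, then 24·3 = 72 ≡ 29. So 3^41 ≡ 29 (mod 43).
Hence h⁻¹(3) = 29.

29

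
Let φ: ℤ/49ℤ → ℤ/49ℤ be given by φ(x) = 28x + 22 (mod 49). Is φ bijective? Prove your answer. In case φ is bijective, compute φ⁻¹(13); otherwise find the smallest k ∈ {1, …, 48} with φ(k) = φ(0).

7

Recall that φ is injective when φ(a) = φ(b) forces a = b.
We have gcd(28, 49) = 7 > 1. Taking a = 0 and b = 7: φ(0) = 22 and φ(7) = 28·7 + 22 = 218 ≡ 22 (mod 49).
So φ(0) = φ(7) while 0 ≠ 7, therefore φ is not injective, hence not bijective.
Since φ is not bijective, we find the least positive k with φ(k) = φ(0): this means 28k ≡ 0 (mod 49), i.e. 49 ∣ 28k. Since gcd(28, 49) = 7, dividing through by 7 this holds exactly when 7 ∣ 4k, and as gcd(4, 7) = 1, exactly when 7 ∣ k.
The smallest positive such k is 7.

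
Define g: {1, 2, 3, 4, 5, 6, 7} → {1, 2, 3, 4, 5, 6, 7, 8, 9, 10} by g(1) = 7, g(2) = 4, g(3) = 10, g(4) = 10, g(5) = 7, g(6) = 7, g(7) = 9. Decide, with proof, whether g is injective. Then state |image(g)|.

4

g(3) = 10 = g(4) with 3 ≠ 4, so g is not injective.
The image of g is {4, 7, 9, 10}, which has 4 elements.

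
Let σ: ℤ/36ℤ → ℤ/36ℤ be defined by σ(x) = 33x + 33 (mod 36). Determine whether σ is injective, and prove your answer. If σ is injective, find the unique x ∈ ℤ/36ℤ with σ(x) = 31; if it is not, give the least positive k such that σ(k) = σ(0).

12

We have gcd(33, 36) = 3 > 1. Taking x_1 = 0 and x_2 = 12: σ(0) = 33 and σ(12) = 33·12 + 33 = 429 ≡ 33 (mod 36).
So σ(0) = σ(12) while 0 ≠ 12, therefore σ is not injective.
Since σ is not injective, we find the least positive k with σ(k) = σ(0): this means 33k ≡ 0 (mod 36), i.e. 36 ∣ 33k. Since gcd(33, 36) = 3, dividing through by 3 this holds exactly when 12 ∣ 11k, and as gcd(11, 12) = 1, exactly when 12 ∣ k.
The smallest positive such k is 12.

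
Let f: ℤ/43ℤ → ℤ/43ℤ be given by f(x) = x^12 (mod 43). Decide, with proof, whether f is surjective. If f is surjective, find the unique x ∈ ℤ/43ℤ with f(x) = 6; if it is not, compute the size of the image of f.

f(1) = 1^12 = 1.
f(6): Repeated squaring mod 43: 6^1 ≡ 6, 6^2 ≡ 6² = 36, 6^4 ≡ 36² = 1296 ≡ 6, 6^8 ≡ 6² = 36. Since 12 = 8 + 4, 6^12 ≡ 36·6: 36·6 = 216 ≡ 1. So 6^12 ≡ 1 (mod 43).
So f(1) = f(6) = 1 while 1 ≠ 6, thus f is not injective.
A non-injective map from the 43-element set ℤ/43ℤ to itself takes at most 42 distinct values, so it cannot be surjective. So f is not surjective.
Since f is not surjective, we determine |image(f)|. Computing x^12 mod 43 for each x (by repeated squaring, reducing mod 43 at every step), the values f(0), f(1), …, f(42) are: 0, 1, 11, 4, 35, 41, 1, 1, 41, 16, 21, 16, 11, 41, 11, 35, 21, 21, 4, 35, 16, 4, 4, 16, 35, 4, 21, 21, 35, 11, 41, 11, 16, 21, 16, 41, 1, 1, 41, 35, 4, 11, 1.
The distinct values are {0, 1, 4, 11, 16, 21, 35, 41}; there are 8 of them.

8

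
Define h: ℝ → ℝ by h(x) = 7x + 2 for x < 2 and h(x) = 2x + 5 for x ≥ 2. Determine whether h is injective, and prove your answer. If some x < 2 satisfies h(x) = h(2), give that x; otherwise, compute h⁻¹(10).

Both pieces are strictly increasing (slopes 7 and 2), so each is injective on its own interval.
The left piece maps (−∞, 2) onto (−∞, 16); the right piece maps [2, ∞) onto [9, ∞).
These images overlap. In particular h(2) = 9 (right piece), and solving 7x + 2 = 9 on the left piece gives x = 1 < 2.
So h(1) = h(2) with 1 ≠ 2, and h is not injective. This x = 1 is the requested value below 2.

1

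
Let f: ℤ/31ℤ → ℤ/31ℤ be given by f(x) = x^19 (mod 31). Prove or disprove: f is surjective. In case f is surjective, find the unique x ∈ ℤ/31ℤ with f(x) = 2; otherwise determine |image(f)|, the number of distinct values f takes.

Since 31 is prime, the nonzero elements of ℤ/31ℤ form a cyclic group of order 30.
As gcd(19, 30) = 1, raising to the 19th power is a bijection on this group: if a^19 ≡ b^19 then (ab^{−1})^19 = 1, and the only element of order dividing gcd(19, 30) = 1 is 1, so a = b.
With f(0) = 0 this makes f injective on all of ℤ/31ℤ, hence bijective (finite equal-size domain and codomain). In particular f is surjective.
Since f is surjective, we find the preimage of 2. The inverse of x ↦ x^19 on (ℤ/31ℤ)^× is x ↦ x^19, because 19·19 = 361 = 12·30 + 1 ≡ 1 (mod 30) and x^{30} = 1 for x ≠ 0 (Fermat). So f⁻¹(2) = 2^19 mod 31.
Repeated squaring mod 31: 2^1 ≡ 2, 2^2 ≡ 2² = 4, 2^4 ≡ 4² = 16, 2^8 ≡ 16² = 256 ≡ 8, 2^16 ≡ 8² = 64 ≡ 2. Since 19 = 16 + 2 + 1, 2^19 ≡ 2·4·2: 2·4 = 8, then 8·2 = 16. So 2^19 ≡ 16 (mod 31).
Hence f⁻¹(2) = 16.

16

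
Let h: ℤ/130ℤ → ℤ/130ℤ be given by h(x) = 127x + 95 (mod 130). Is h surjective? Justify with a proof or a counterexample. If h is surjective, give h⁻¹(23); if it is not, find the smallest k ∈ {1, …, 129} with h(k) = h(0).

24

Recall that h is surjective if every y in the codomain equals h(x) for some x in the domain.
Since gcd(127, 130) = 1, 127 is invertible modulo 130. Euclid's algorithm: 130 = 1·127 + 3, 127 = 42·3 + 1; back-substituting gives 1 = 43·127 − 42·130, so 127⁻¹ ≡ 43 (mod 130).
For any y ∈ ℤ/130ℤ, x = 43(y − 95) mod 130 satisfies h(x) = 127·43(y − 95) + 95 ≡ y (since 127·43 ≡ 1 mod 130). So every y has a preimage.
Thus h is surjective.
Since h is surjective, we find h⁻¹(23): we need 127x ≡ 23 − 95 ≡ 58 (mod 130). Using 127⁻¹ = 43: x ≡ 43·58 = 2494 = 19·130 + 24, so x = 24.
Check: h(24) = 127·24 + 95 = 3143 = 24·130 + 23 ≡ 23 (mod 130).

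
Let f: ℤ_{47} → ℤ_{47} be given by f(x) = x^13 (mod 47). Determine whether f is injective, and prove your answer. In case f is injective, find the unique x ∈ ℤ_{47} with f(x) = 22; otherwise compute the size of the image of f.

Since 47 is prime, the nonzero elements of ℤ_{47} form a cyclic group of order 46.
As gcd(13, 46) = 1, raising to the 13th power is a bijection on this group: if s^13 ≡ t^13 then (st^{−1})^13 = 1, and the only element of order dividing gcd(13, 46) = 1 is 1, so s = t.
With f(0) = 0 this makes f injective on all of ℤ_{47}, hence bijective (finite equal-size domain and codomain). In particular f is injective.
Since f is injective, we find the preimage of 22. The inverse of x ↦ x^13 on (ℤ_{47})^× is x ↦ x^39, because 13·39 = 507 = 11·46 + 1 ≡ 1 (mod 46) and x^{46} = 1 for x ≠ 0 (Fermat). So f⁻¹(22) = 22^39 mod 47.
Repeated squaring mod 47: 22^1 ≡ 22, 22^2 ≡ 22² = 484 ≡ 14, 22^4 ≡ 14² = 196 ≡ 8, 22^8 ≡ 8² = 64 ≡ 17, 22^16 ≡ 17² = 289 ≡ 7, 22^32 ≡ 7² = 49 ≡ 2. Since 39 = 32 + 4 + 2 + 1, 22^39 ≡ 2·8·14·22: 2·8 = 16, then 16·14 = 224 ≡ 36, then 36·22 = 792 ≡ 40. So 22^39 ≡ 40 (mod 47).
Hence f⁻¹(22) = 40.

40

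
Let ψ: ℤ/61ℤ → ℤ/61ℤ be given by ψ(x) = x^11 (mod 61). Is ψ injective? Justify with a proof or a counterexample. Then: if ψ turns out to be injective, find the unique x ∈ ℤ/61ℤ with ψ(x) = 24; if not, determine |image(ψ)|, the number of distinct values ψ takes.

37

Since 61 is prime, the nonzero elements of ℤ/61ℤ form a cyclic group of order 60.
As gcd(11, 60) = 1, raising to the 11th power is a bijection on this group: if x_1^11 ≡ x_2^11 then (x_1x_2^{−1})^11 = 1, and the only element of order dividing gcd(11, 60) = 1 is 1, so x_1 = x_2.
With ψ(0) = 0 this makes ψ injective on all of ℤ/61ℤ, hence bijective (finite equal-size domain and codomain). In particular ψ is injective.
Since ψ is injective, we find the preimage of 24. The inverse of x ↦ x^11 on (ℤ/61ℤ)^× is x ↦ x^11, because 11·11 = 121 = 2·60 + 1 ≡ 1 (mod 60) and x^{60} = 1 for x ≠ 0 (Fermat). So ψ⁻¹(24) = 24^11 mod 61.
Repeated squaring mod 61: 24^1 ≡ 24, 24^2 ≡ 24² = 576 ≡ 27, 24^4 ≡ 27² = 729 ≡ 58, 24^8 ≡ 58² = 3364 ≡ 9. Since 11 = 8 + 2 + 1, 24^11 ≡ 9·27·24: 9·27 = 243 ≡ 60, then 60·24 = 1440 ≡ 37. So 24^11 ≡ 37 (mod 61).
Hence ψ⁻¹(24) = 37.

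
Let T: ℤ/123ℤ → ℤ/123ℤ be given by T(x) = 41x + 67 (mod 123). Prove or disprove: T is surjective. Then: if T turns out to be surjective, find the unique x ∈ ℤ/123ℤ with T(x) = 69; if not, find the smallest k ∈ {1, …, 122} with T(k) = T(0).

Since gcd(41, 123) = 41, we have 41x ≡ 0 (mod 41) for all x, so T(x) ≡ 26 (mod 41).
But 0 ≢ 26 (mod 41), so 0 ∈ ℤ/123ℤ has no preimage. Hence T is not surjective.
Since T is not surjective, we find the least positive k with T(k) = T(0): this means 41k ≡ 0 (mod 123), i.e. 123 ∣ 41k. Since gcd(41, 123) = 41, dividing through by 41 this holds exactly when 3 ∣ k.
The smallest positive such k is 3.

3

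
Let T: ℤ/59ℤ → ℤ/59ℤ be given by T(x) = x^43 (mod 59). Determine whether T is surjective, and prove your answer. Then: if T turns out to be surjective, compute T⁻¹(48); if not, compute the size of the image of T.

Since 59 is prime, the nonzero elements of ℤ/59ℤ form a cyclic group of order 58.
As gcd(43, 58) = 1, raising to the 43rd power is a bijection on this group: if a^43 ≡ b^43 then (ab^{−1})^43 = 1, and the only element of order dividing gcd(43, 58) = 1 is 1, so a = b.
With T(0) = 0 this makes T injective on all of ℤ/59ℤ, hence bijective (finite equal-size domain and codomain). In particular T is surjective.
Since T is surjective, we find the preimage of 48. The inverse of x ↦ x^43 on (ℤ/59ℤ)^× is x ↦ x^27, because 43·27 = 1161 = 20·58 + 1 ≡ 1 (mod 58) and x^{58} = 1 for x ≠ 0 (Fermat). So T⁻¹(48) = 48^27 mod 59.
Repeated squaring mod 59: 48^1 ≡ 48, 48^2 ≡ 48² = 2304 ≡ 3, 48^4 ≡ 3² = 9, 48^8 ≡ 9² = 81 ≡ 22, 48^16 ≡ 22² = 484 ≡ 12. Since 27 = 16 + 8 + 2 + 1, 48^27 ≡ 12·22·3·48: 12·22 = 264 ≡ 28, then 28·3 = 84 ≡ 25, then 25·48 = 1200 ≡ 20. So 48^27 ≡ 20 (mod 59).
Hence T⁻¹(48) = 20.

20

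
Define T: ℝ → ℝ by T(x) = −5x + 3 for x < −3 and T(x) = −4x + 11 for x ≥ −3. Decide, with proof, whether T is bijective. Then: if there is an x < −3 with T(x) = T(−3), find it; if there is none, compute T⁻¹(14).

Both pieces are strictly decreasing (slopes −5 and −4), so each is injective on its own interval.
The left piece maps (−∞, −3) onto (18, ∞); the right piece maps [−3, ∞) onto (−∞, 23].
These images overlap. In particular T(−3) = 23 (right piece), and solving −5x + 3 = 23 on the left piece gives x = −4 < −3.
So T(−4) = T(−3) with −4 ≠ −3, and T is not injective, hence not bijective. This x = −4 is the requested value below −3.

-4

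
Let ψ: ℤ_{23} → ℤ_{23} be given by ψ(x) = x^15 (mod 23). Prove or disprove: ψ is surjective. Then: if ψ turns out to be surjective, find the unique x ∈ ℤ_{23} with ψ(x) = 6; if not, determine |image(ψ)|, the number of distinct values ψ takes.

9

Since 23 is prime, the nonzero elements of ℤ_{23} form a cyclic group of order 22.
As gcd(15, 22) = 1, raising to the 15th power is a bijection on this group: if x_1^15 ≡ x_2^15 then (x_1x_2^{−1})^15 = 1, and the only element of order dividing gcd(15, 22) = 1 is 1, so x_1 = x_2.
With ψ(0) = 0 this makes ψ injective on all of ℤ_{23}, hence bijective (finite equal-size domain and codomain). In particular ψ is surjective.
Since ψ is surjective, we find the preimage of 6. The inverse of x ↦ x^15 on (ℤ_{23})^× is x ↦ x^3, because 15·3 = 45 = 2·22 + 1 ≡ 1 (mod 22) and x^{22} = 1 for x ≠ 0 (Fermat). So ψ⁻¹(6) = 6^3 mod 23.
Repeated squaring mod 23: 6^1 ≡ 6, 6^2 ≡ 6² = 36 ≡ 13. Since 3 = 2 + 1, 6^3 ≡ 13·6: 13·6 = 78 ≡ 9. So 6^3 ≡ 9 (mod 23).
Hence ψ⁻¹(6) = 9.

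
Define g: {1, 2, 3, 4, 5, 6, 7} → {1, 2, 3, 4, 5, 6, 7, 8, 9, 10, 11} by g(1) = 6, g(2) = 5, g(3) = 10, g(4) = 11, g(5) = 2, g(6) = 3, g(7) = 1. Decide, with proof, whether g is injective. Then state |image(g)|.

The values g(1), …, g(7) are 6, 5, 10, 11, 2, 3, 1 — all distinct.
So g(u) = g(v) only when u = v, and g is injective.
The image of g is {1, 2, 3, 5, 6, 10, 11}, which has 7 elements.

7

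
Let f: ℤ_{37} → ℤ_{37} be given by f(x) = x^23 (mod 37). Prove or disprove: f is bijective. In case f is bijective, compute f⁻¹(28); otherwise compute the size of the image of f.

30

Since 37 is prime, the nonzero elements of ℤ_{37} form a cyclic group of order 36.
As gcd(23, 36) = 1, raising to the 23rd power is a bijection on this group: if s^23 ≡ t^23 then (st^{−1})^23 = 1, and the only element of order dividing gcd(23, 36) = 1 is 1, so s = t.
With f(0) = 0 this makes f injective on all of ℤ_{37}, hence bijective (finite equal-size domain and codomain). In particular f is bijective.
Since f is bijective, we find the preimage of 28. The inverse of x ↦ x^23 on (ℤ_{37})^× is x ↦ x^11, because 23·11 = 253 = 7·36 + 1 ≡ 1 (mod 36) and x^{36} = 1 for x ≠ 0 (Fermat). So f⁻¹(28) = 28^11 mod 37.
Repeated squaring mod 37: 28^1 ≡ 28, 28^2 ≡ 28² = 784 ≡ 7, 28^4 ≡ 7² = 49 ≡ 12, 28^8 ≡ 12² = 144 ≡ 33. Since 11 = 8 + 2 + 1, 28^11 ≡ 33·7·28: 33·7 = 231 ≡ 9, then 9·28 = 252 ≡ 30. So 28^11 ≡ 30 (mod 37).
Hence f⁻¹(28) = 30.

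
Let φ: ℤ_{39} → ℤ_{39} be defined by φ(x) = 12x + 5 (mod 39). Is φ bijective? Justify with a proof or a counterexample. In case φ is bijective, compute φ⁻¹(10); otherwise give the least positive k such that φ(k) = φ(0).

We have gcd(12, 39) = 3 > 1. Taking s = 0 and t = 13: φ(0) = 5 and φ(13) = 12·13 + 5 = 161 ≡ 5 (mod 39).
So φ(0) = φ(13) while 0 ≠ 13, thus φ is not injective, hence not bijective.
Since φ is not bijective, we find the least positive k with φ(k) = φ(0): this means 12k ≡ 0 (mod 39), i.e. 39 ∣ 12k. Since gcd(12, 39) = 3, dividing through by 3 this holds exactly when 13 ∣ 4k, and as gcd(4, 13) = 1, exactly when 13 ∣ k.
The smallest positive such k is 13.

13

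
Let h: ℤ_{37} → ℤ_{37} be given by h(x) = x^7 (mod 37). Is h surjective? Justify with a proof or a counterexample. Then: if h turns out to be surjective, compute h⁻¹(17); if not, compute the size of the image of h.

Since 37 is prime, the nonzero elements of ℤ_{37} form a cyclic group of order 36.
As gcd(7, 36) = 1, raising to the 7th power is a bijection on this group: if x_1^7 ≡ x_2^7 then (x_1x_2^{−1})^7 = 1, and the only element of order dividing gcd(7, 36) = 1 is 1, so x_1 = x_2.
With h(0) = 0 this makes h injective on all of ℤ_{37}, hence bijective (finite equal-size domain and codomain). In particular h is surjective.
Since h is surjective, we find the preimage of 17. The inverse of x ↦ x^7 on (ℤ_{37})^× is x ↦ x^31, because 7·31 = 217 = 6·36 + 1 ≡ 1 (mod 36) and x^{36} = 1 for x ≠ 0 (Fermat). So h⁻¹(17) = 17^31 mod 37.
Repeated squaring mod 37: 17^1 ≡ 17, 17^2 ≡ 17² = 289 ≡ 30, 17^4 ≡ 30² = 900 ≡ 12, 17^8 ≡ 12² = 144 ≡ 33, 17^16 ≡ 33² = 1089 ≡ 16. Since 31 = 16 + 8 + 4 + 2 + 1, 17^31 ≡ 16·33·12·30·17: 16·33 = 528 ≡ 10, then 10·12 = 120 ≡ 9, then 9·30 = 270 ≡ 11, then 11·17 = 187 ≡ 2. So 17^31 ≡ 2 (mod 37).
Hence h⁻¹(17) = 2.

2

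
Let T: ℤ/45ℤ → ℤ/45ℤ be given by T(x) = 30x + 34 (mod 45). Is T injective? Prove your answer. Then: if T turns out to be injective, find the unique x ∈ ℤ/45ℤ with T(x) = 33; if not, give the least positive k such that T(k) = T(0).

3

We have gcd(30, 45) = 15 > 1. Taking s = 0 and t = 3: T(0) = 34 and T(3) = 30·3 + 34 = 124 ≡ 34 (mod 45).
So T(0) = T(3) while 0 ≠ 3, hence T is not injective.
Since T is not injective, we find the least positive k with T(k) = T(0): this means 30k ≡ 0 (mod 45), i.e. 45 ∣ 30k. Since gcd(30, 45) = 15, dividing through by 15 this holds exactly when 3 ∣ 2k, and as gcd(2, 3) = 1, exactly when 3 ∣ k.
The smallest positive such k is 3.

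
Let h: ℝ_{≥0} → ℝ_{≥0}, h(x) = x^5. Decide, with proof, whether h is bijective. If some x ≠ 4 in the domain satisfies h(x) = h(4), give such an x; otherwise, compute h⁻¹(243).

3

On ℝ_{≥0}, x ↦ x^5 is strictly increasing (injective) and for any y ∈ ℝ_{≥0} the 5th root y^{1/5} lies in ℝ_{≥0} (surjective). So h is bijective.
Since x ↦ x^5 is strictly increasing on ℝ_{≥0}, it is injective there, so no x ≠ 4 in the domain has h(x) = h(4). We therefore compute h⁻¹(243) = 243^{1/5} = 3 (indeed 3^5 = 243).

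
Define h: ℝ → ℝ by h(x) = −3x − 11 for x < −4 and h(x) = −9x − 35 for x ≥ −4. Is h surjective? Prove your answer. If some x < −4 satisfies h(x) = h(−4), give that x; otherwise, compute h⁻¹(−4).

Both pieces are strictly decreasing (slopes −3 and −9), so each is injective on its own interval.
The left piece maps (−∞, −4) onto (1, ∞); the right piece maps [−4, ∞) onto (−∞, 1].
These images together cover ℝ, so h is surjective.
Because the two images are disjoint, no x < −4 has h(x) = h(−4), so we compute h⁻¹(−4): −4 lies in (−∞, 1], so solve −9x − 35 = −4: x = (−4 + 35)/(−9) = −31/9.

-31/9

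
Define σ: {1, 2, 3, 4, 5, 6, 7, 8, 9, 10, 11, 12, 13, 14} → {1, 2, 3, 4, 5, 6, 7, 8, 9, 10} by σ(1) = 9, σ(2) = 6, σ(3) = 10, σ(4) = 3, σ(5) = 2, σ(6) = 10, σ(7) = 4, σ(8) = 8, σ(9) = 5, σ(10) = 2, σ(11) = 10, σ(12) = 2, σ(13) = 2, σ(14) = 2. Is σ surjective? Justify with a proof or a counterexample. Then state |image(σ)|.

No element maps to 1, so σ is not surjective.
The image of σ is {2, 3, 4, 5, 6, 8, 9, 10}, which has 8 elements.

8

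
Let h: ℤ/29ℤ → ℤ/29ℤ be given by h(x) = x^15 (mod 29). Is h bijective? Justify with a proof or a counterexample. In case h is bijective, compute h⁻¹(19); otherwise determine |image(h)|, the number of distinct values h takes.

10

Since 29 is prime, the nonzero elements of ℤ/29ℤ form a cyclic group of order 28.
As gcd(15, 28) = 1, raising to the 15th power is a bijection on this group: if u^15 ≡ v^15 then (uv^{−1})^15 = 1, and the only element of order dividing gcd(15, 28) = 1 is 1, so u = v.
With h(0) = 0 this makes h injective on all of ℤ/29ℤ, hence bijective (finite equal-size domain and codomain). In particular h is bijective.
Since h is bijective, we find the preimage of 19. The inverse of x ↦ x^15 on (ℤ/29ℤ)^× is x ↦ x^15, because 15·15 = 225 = 8·28 + 1 ≡ 1 (mod 28) and x^{28} = 1 for x ≠ 0 (Fermat). So h⁻¹(19) = 19^15 mod 29.
Repeated squaring mod 29: 19^1 ≡ 19, 19^2 ≡ 19² = 361 ≡ 13, 19^4 ≡ 13² = 169 ≡ 24, 19^8 ≡ 24² = 576 ≡ 25. Since 15 = 8 + 4 + 2 + 1, 19^15 ≡ 25·24·13·19: 25·24 = 600 ≡ 20, then 20·13 = 260 ≡ 28, then 28·19 = 532 ≡ 10. So 19^15 ≡ 10 (mod 29).
Hence h⁻¹(19) = 10.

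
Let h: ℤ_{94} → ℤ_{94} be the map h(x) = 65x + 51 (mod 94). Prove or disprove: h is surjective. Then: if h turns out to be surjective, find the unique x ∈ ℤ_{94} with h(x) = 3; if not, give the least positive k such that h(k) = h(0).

Since gcd(65, 94) = 1, 65 is invertible modulo 94. Euclid's algorithm: 94 = 1·65 + 29, 65 = 2·29 + 7, 29 = 4·7 + 1; back-substituting gives 1 = 81·65 − 56·94, so 65⁻¹ ≡ 81 (mod 94).
Then y ↦ 81(y − 51) is a two-sided inverse to h, so every y ∈ ℤ_{94} has a preimage.
Therefore h is surjective.
Since h is surjective, we compute h⁻¹(3): solve 65x + 51 ≡ 3 (mod 94), i.e. 65x ≡ 46 (mod 94).
Multiplying by 65⁻¹ = 81 gives x ≡ 81·46 = 3726 = 39·94 + 60 ≡ 60 (mod 94).
Check: h(60) = 65·60 + 51 = 3951 = 42·94 + 3 ≡ 3 (mod 94).

60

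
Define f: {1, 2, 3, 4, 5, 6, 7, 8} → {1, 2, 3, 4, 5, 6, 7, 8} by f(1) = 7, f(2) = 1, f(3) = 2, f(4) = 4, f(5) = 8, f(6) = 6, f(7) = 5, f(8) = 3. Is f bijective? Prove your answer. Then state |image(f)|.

8

The values 7, 1, 2, 4, 8, 6, 5, 3 are a permutation of {1, 2, 3, 4, 5, 6, 7, 8}: each element appears exactly once.
So f is injective and surjective, hence bijective.
The image of f is {1, 2, 3, 4, 5, 6, 7, 8}, which has 8 elements.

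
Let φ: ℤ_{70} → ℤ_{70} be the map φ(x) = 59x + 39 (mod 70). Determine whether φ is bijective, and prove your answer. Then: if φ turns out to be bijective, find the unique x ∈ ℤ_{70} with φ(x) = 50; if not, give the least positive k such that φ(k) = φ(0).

69

Suppose φ(a) = φ(b) in ℤ_{70}. Then 59a + 39 ≡ 59b + 39 (mod 70), hence 59(a − b) ≡ 0 (mod 70).
Since gcd(59, 70) = 1, 59 is invertible modulo 70, thus a − b ≡ 0 (mod 70), i.e. a = b.
We now compute 59⁻¹ mod 70 explicitly. Euclid's algorithm: 70 = 1·59 + 11, 59 = 5·11 + 4, 11 = 2·4 + 3, 4 = 1·3 + 1; back-substituting gives 1 = 19·59 − 16·70, so 59⁻¹ ≡ 19 (mod 70).
For any y ∈ ℤ_{70}, x = 19(y − 39) mod 70 satisfies φ(x) = 59·19(y − 39) + 39 ≡ y (since 59·19 ≡ 1 mod 70). So every y has a preimage.
Hence φ is bijective.
Since φ is bijective, we find φ⁻¹(50): we need 59x ≡ 50 − 39 ≡ 11 (mod 70). Using 59⁻¹ = 19: x ≡ 19·11 = 209 = 2·70 + 69, so x = 69.
Check: φ(69) = 59·69 + 39 = 4110 = 58·70 + 50 ≡ 50 (mod 70).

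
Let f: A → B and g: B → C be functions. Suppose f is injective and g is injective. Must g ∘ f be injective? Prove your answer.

injective

Suppose (g ∘ f)(a) = (g ∘ f)(b), i.e. g(f(a)) = g(f(b)).
Since g is injective, f(a) = f(b). Since f is injective, a = b. Hence g ∘ f is injective.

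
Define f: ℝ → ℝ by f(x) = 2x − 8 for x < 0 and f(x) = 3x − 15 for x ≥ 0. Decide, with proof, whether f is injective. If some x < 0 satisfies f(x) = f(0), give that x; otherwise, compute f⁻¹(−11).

Both pieces are strictly increasing (slopes 2 and 3), so each is injective on its own interval.
The left piece maps (−∞, 0) onto (−∞, −8); the right piece maps [0, ∞) onto [−15, ∞).
These images overlap. In particular f(0) = −15 (right piece), and solving 2x − 8 = −15 on the left piece gives x = −7/2 < 0.
So f(−7/2) = f(0) with −7/2 ≠ 0, and f is not injective. This x = −7/2 is the requested value below 0.

-7/2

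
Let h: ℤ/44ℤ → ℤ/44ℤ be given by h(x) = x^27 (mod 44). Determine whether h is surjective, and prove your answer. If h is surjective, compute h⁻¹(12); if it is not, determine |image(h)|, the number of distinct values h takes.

33

h(0) = 0^27 = 0.
h(22): Repeated squaring mod 44: 22^1 ≡ 22, 22^2 ≡ 22² = 484 ≡ 0, 22^4 ≡ 0² = 0, 22^8 ≡ 0² = 0, 22^16 ≡ 0² = 0. Since 27 = 16 + 8 + 2 + 1, 22^27 ≡ 0·0·0·22: 0·0 = 0, then 0·0 = 0, then 0·22 = 0. So 22^27 ≡ 0 (mod 44).
So h(0) = h(22) = 0 while 0 ≠ 22, hence h is not injective.
A non-injective map from the 44-element set ℤ/44ℤ to itself takes at most 43 distinct values, so it cannot be surjective. Therefore h is not surjective.
Since h is not surjective, we determine |image(h)|. Computing x^27 mod 44 for each x (by repeated squaring, reducing mod 44 at every step), the values h(0), h(1), …, h(43) are: 0, 1, 40, 31, 16, 25, 8, 39, 24, 37, 32, 11, 12, 29, 20, 27, 36, 41, 28, 35, 4, 21, 0, 23, 40, 9, 16, 3, 8, 17, 24, 15, 32, 33, 12, 7, 20, 5, 36, 19, 28, 13, 4, 43.
The distinct values are {0, 1, 3, 4, 5, 7, 8, 9, 11, 12, 13, 15, 16, 17, 19, 20, 21, 23, 24, 25, 27, 28, 29, 31, 32, 33, 35, 36, 37, 39, 40, 41, 43}; there are 33 of them.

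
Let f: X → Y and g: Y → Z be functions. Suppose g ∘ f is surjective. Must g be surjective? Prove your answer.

Let c ∈ Z. Since g ∘ f is surjective, some a ∈ X has g(f(a)) = c. Then b = f(a) ∈ Y satisfies g(b) = c. So g is surjective.

surjective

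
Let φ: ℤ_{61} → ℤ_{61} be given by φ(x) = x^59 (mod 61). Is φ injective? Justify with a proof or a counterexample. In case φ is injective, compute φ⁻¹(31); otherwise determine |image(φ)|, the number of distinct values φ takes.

2

Since 61 is prime, the nonzero elements of ℤ_{61} form a cyclic group of order 60.
As gcd(59, 60) = 1, raising to the 59th power is a bijection on this group: if a^59 ≡ b^59 then (ab^{−1})^59 = 1, and the only element of order dividing gcd(59, 60) = 1 is 1, so a = b.
With φ(0) = 0 this makes φ injective on all of ℤ_{61}, hence bijective (finite equal-size domain and codomain). In particular φ is injective.
Since φ is injective, we find the preimage of 31. The inverse of x ↦ x^59 on (ℤ_{61})^× is x ↦ x^59, because 59·59 = 3481 = 58·60 + 1 ≡ 1 (mod 60) and x^{60} = 1 for x ≠ 0 (Fermat). So φ⁻¹(31) = 31^59 mod 61.
Repeated squaring mod 61: 31^1 ≡ 31, 31^2 ≡ 31² = 961 ≡ 46, 31^4 ≡ 46² = 2116 ≡ 42, 31^8 ≡ 42² = 1764 ≡ 56, 31^16 ≡ 56² = 3136 ≡ 25, 31^32 ≡ 25² = 625 ≡ 15. Since 59 = 32 + 16 + 8 + 2 + 1, 31^59 ≡ 15·25·56·46·31: 15·25 = 375 ≡ 9, then 9·56 = 504 ≡ 16, then 16·46 = 736 ≡ 4, then 4·31 = 124 ≡ 2. So 31^59 ≡ 2 (mod 61).
Hence φ⁻¹(31) = 2.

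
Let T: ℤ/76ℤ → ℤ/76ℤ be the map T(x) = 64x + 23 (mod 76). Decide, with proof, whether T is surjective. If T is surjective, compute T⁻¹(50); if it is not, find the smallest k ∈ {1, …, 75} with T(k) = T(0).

Recall that surjectivity means every element of the codomain has a preimage under T.
Since gcd(64, 76) = 4, we have 64x ≡ 0 (mod 4) for all x, so T(x) ≡ 3 (mod 4).
But 0 ≢ 3 (mod 4), so 0 ∈ ℤ/76ℤ has no preimage. Thus T is not surjective.
Since T is not surjective, we find the least positive k with T(k) = T(0): this means 64k ≡ 0 (mod 76), i.e. 76 ∣ 64k. Since gcd(64, 76) = 4, dividing through by 4 this holds exactly when 19 ∣ 16k, and as gcd(16, 19) = 1, exactly when 19 ∣ k.
The smallest positive such k is 19.

19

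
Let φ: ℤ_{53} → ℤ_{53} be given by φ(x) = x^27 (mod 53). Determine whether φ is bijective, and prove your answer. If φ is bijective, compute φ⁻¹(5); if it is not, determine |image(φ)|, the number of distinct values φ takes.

48

Since 53 is prime, the nonzero elements of ℤ_{53} form a cyclic group of order 52.
As gcd(27, 52) = 1, raising to the 27th power is a bijection on this group: if a^27 ≡ b^27 then (ab^{−1})^27 = 1, and the only element of order dividing gcd(27, 52) = 1 is 1, so a = b.
With φ(0) = 0 this makes φ injective on all of ℤ_{53}, hence bijective (finite equal-size domain and codomain). In particular φ is bijective.
Since φ is bijective, we find the preimage of 5. The inverse of x ↦ x^27 on (ℤ_{53})^× is x ↦ x^27, because 27·27 = 729 = 14·52 + 1 ≡ 1 (mod 52) and x^{52} = 1 for x ≠ 0 (Fermat). So φ⁻¹(5) = 5^27 mod 53.
Repeated squaring mod 53: 5^1 ≡ 5, 5^2 ≡ 5² = 25, 5^4 ≡ 25² = 625 ≡ 42, 5^8 ≡ 42² = 1764 ≡ 15, 5^16 ≡ 15² = 225 ≡ 13. Since 27 = 16 + 8 + 2 + 1, 5^27 ≡ 13·15·25·5: 13·15 = 195 ≡ 36, then 36·25 = 900 ≡ 52, then 52·5 = 260 ≡ 48. So 5^27 ≡ 48 (mod 53).
Hence φ⁻¹(5) = 48.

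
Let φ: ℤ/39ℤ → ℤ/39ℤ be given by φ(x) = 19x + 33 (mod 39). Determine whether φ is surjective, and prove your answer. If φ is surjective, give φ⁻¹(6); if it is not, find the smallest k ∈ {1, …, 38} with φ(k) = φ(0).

15

Since gcd(19, 39) = 1, 19 is invertible modulo 39. Euclid's algorithm: 39 = 2·19 + 1; back-substituting gives 1 = 37·19 − 18·39, so 19⁻¹ ≡ 37 (mod 39).
For any y ∈ ℤ/39ℤ, x = 37(y − 33) mod 39 satisfies φ(x) = 19·37(y − 33) + 33 ≡ y (since 19·37 ≡ 1 mod 39). So every y has a preimage.
Therefore φ is surjective.
Since φ is surjective, we find φ⁻¹(6): we need 19x ≡ 6 − 33 ≡ 12 (mod 39). Using 19⁻¹ = 37: x ≡ 37·12 = 444 = 11·39 + 15, so x = 15.
Check: φ(15) = 19·15 + 33 = 318 = 8·39 + 6 ≡ 6 (mod 39).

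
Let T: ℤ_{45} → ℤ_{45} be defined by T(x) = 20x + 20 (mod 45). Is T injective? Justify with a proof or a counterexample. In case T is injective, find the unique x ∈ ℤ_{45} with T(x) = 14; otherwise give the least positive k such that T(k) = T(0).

Recall: T is injective when T(u) = T(v) forces u = v.
We have gcd(20, 45) = 5 > 1. Taking u = 0 and v = 9: T(0) = 20 and T(9) = 20·9 + 20 = 200 ≡ 20 (mod 45).
So T(0) = T(9) while 0 ≠ 9, so T is not injective.
Since T is not injective, we find the least positive k with T(k) = T(0): this means 20k ≡ 0 (mod 45), i.e. 45 ∣ 20k. Since gcd(20, 45) = 5, dividing through by 5 this holds exactly when 9 ∣ 4k, and as gcd(4, 9) = 1, exactly when 9 ∣ k.
The smallest positive such k is 9.

9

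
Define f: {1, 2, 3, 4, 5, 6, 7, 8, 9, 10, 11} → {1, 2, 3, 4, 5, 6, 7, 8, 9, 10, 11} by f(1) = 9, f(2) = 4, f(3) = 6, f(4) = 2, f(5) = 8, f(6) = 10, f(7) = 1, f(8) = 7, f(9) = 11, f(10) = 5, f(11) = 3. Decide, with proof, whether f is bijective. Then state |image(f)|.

The values 9, 4, 6, 2, 8, 10, 1, 7, 11, 5, 3 are a permutation of {1, 2, 3, 4, 5, 6, 7, 8, 9, 10, 11}: each element appears exactly once.
So f is injective and surjective, hence bijective.
The image of f is {1, 2, 3, 4, 5, 6, 7, 8, 9, 10, 11}, which has 11 elements.

11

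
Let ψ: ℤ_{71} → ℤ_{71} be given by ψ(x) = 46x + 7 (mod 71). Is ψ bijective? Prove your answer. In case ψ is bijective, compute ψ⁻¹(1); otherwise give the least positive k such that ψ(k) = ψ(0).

40

Suppose ψ(s) = ψ(t) in ℤ_{71}. Then 46s + 7 ≡ 46t + 7 (mod 71), thus 46(s − t) ≡ 0 (mod 71).
Since gcd(46, 71) = 1, 46 is invertible modulo 71, thus s − t ≡ 0 (mod 71), i.e. s = t.
We now compute 46⁻¹ mod 71 explicitly. Euclid's algorithm: 71 = 1·46 + 25, 46 = 1·25 + 21, 25 = 1·21 + 4, 21 = 5·4 + 1; back-substituting gives 1 = 17·46 − 11·71, so 46⁻¹ ≡ 17 (mod 71).
For any y ∈ ℤ_{71}, x = 17(y − 7) mod 71 satisfies ψ(x) = 46·17(y − 7) + 7 ≡ y (since 46·17 ≡ 1 mod 71). So every y has a preimage.
So ψ is bijective.
Since ψ is bijective, we find ψ⁻¹(1): we need 46x ≡ 1 − 7 ≡ 65 (mod 71). Using 46⁻¹ = 17: x ≡ 17·65 = 1105 = 15·71 + 40, so x = 40.
Check: ψ(40) = 46·40 + 7 = 1847 = 26·71 + 1 ≡ 1 (mod 71).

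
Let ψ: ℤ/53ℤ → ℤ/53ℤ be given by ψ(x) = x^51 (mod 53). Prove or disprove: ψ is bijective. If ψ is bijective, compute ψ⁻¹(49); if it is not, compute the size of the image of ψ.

13

Since 53 is prime, the nonzero elements of ℤ/53ℤ form a cyclic group of order 52.
As gcd(51, 52) = 1, raising to the 51st power is a bijection on this group: if u^51 ≡ v^51 then (uv^{−1})^51 = 1, and the only element of order dividing gcd(51, 52) = 1 is 1, so u = v.
With ψ(0) = 0 this makes ψ injective on all of ℤ/53ℤ, hence bijective (finite equal-size domain and codomain). In particular ψ is bijective.
Since ψ is bijective, we find the preimage of 49. The inverse of x ↦ x^51 on (ℤ/53ℤ)^× is x ↦ x^51, because 51·51 = 2601 = 50·52 + 1 ≡ 1 (mod 52) and x^{52} = 1 for x ≠ 0 (Fermat). So ψ⁻¹(49) = 49^51 mod 53.
Repeated squaring mod 53: 49^1 ≡ 49, 49^2 ≡ 49² = 2401 ≡ 16, 49^4 ≡ 16² = 256 ≡ 44, 49^8 ≡ 44² = 1936 ≡ 28, 49^16 ≡ 28² = 784 ≡ 42, 49^32 ≡ 42² = 1764 ≡ 15. Since 51 = 32 + 16 + 2 + 1, 49^51 ≡ 15·42·16·49: 15·42 = 630 ≡ 47, then 47·16 = 752 ≡ 10, then 10·49 = 490 ≡ 13. So 49^51 ≡ 13 (mod 53).
Hence ψ⁻¹(49) = 13.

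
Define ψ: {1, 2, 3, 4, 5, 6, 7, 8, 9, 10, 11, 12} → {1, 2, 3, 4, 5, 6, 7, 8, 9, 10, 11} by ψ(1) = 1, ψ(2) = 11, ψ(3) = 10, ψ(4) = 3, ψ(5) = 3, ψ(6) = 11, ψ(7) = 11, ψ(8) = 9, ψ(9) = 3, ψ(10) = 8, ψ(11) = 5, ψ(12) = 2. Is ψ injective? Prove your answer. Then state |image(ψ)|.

8

ψ(4) = 3 = ψ(5) with 4 ≠ 5, so ψ is not injective.
The image of ψ is {1, 2, 3, 5, 8, 9, 10, 11}, which has 8 elements.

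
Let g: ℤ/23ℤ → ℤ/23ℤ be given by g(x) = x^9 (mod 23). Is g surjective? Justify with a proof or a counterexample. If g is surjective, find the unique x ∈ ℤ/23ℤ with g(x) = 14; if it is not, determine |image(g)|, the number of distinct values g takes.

15

Since 23 is prime, the nonzero elements of ℤ/23ℤ form a cyclic group of order 22.
As gcd(9, 22) = 1, raising to the 9th power is a bijection on this group: if x_1^9 ≡ x_2^9 then (x_1x_2^{−1})^9 = 1, and the only element of order dividing gcd(9, 22) = 1 is 1, so x_1 = x_2.
With g(0) = 0 this makes g injective on all of ℤ/23ℤ, hence bijective (finite equal-size domain and codomain). In particular g is surjective.
Since g is surjective, we find the preimage of 14. The inverse of x ↦ x^9 on (ℤ/23ℤ)^× is x ↦ x^5, because 9·5 = 45 = 2·22 + 1 ≡ 1 (mod 22) and x^{22} = 1 for x ≠ 0 (Fermat). So g⁻¹(14) = 14^5 mod 23.
Repeated squaring mod 23: 14^1 ≡ 14, 14^2 ≡ 14² = 196 ≡ 12, 14^4 ≡ 12² = 144 ≡ 6. Since 5 = 4 + 1, 14^5 ≡ 6·14: 6·14 = 84 ≡ 15. So 14^5 ≡ 15 (mod 23).
Hence g⁻¹(14) = 15.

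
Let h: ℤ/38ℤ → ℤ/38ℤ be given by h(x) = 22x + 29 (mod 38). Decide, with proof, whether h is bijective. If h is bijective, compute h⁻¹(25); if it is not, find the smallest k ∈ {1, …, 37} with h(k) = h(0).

19

By definition, h is injective if h(x_1) = h(x_2) implies x_1 = x_2.
We have gcd(22, 38) = 2 > 1. Taking x_1 = 0 and x_2 = 19: h(0) = 29 and h(19) = 22·19 + 29 = 447 ≡ 29 (mod 38).
So h(0) = h(19) while 0 ≠ 19, thus h is not injective, hence not bijective.
Since h is not bijective, we find the least positive k with h(k) = h(0): this means 22k ≡ 0 (mod 38), i.e. 38 ∣ 22k. Since gcd(22, 38) = 2, dividing through by 2 this holds exactly when 19 ∣ 11k, and as gcd(11, 19) = 1, exactly when 19 ∣ k.
The smallest positive such k is 19.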